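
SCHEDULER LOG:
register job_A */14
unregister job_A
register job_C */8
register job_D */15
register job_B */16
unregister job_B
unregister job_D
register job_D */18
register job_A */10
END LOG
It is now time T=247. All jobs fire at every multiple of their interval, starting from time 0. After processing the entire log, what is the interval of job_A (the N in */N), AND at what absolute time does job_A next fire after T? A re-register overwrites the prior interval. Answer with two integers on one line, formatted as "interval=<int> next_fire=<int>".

Answer: interval=10 next_fire=250

Derivation:
Op 1: register job_A */14 -> active={job_A:*/14}
Op 2: unregister job_A -> active={}
Op 3: register job_C */8 -> active={job_C:*/8}
Op 4: register job_D */15 -> active={job_C:*/8, job_D:*/15}
Op 5: register job_B */16 -> active={job_B:*/16, job_C:*/8, job_D:*/15}
Op 6: unregister job_B -> active={job_C:*/8, job_D:*/15}
Op 7: unregister job_D -> active={job_C:*/8}
Op 8: register job_D */18 -> active={job_C:*/8, job_D:*/18}
Op 9: register job_A */10 -> active={job_A:*/10, job_C:*/8, job_D:*/18}
Final interval of job_A = 10
Next fire of job_A after T=247: (247//10+1)*10 = 250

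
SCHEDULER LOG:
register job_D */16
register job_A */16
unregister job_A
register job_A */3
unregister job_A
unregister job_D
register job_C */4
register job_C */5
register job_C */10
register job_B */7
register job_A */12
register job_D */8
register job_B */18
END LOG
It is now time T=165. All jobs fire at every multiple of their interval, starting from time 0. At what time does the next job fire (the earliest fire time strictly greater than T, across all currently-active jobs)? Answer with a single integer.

Op 1: register job_D */16 -> active={job_D:*/16}
Op 2: register job_A */16 -> active={job_A:*/16, job_D:*/16}
Op 3: unregister job_A -> active={job_D:*/16}
Op 4: register job_A */3 -> active={job_A:*/3, job_D:*/16}
Op 5: unregister job_A -> active={job_D:*/16}
Op 6: unregister job_D -> active={}
Op 7: register job_C */4 -> active={job_C:*/4}
Op 8: register job_C */5 -> active={job_C:*/5}
Op 9: register job_C */10 -> active={job_C:*/10}
Op 10: register job_B */7 -> active={job_B:*/7, job_C:*/10}
Op 11: register job_A */12 -> active={job_A:*/12, job_B:*/7, job_C:*/10}
Op 12: register job_D */8 -> active={job_A:*/12, job_B:*/7, job_C:*/10, job_D:*/8}
Op 13: register job_B */18 -> active={job_A:*/12, job_B:*/18, job_C:*/10, job_D:*/8}
  job_A: interval 12, next fire after T=165 is 168
  job_B: interval 18, next fire after T=165 is 180
  job_C: interval 10, next fire after T=165 is 170
  job_D: interval 8, next fire after T=165 is 168
Earliest fire time = 168 (job job_A)

Answer: 168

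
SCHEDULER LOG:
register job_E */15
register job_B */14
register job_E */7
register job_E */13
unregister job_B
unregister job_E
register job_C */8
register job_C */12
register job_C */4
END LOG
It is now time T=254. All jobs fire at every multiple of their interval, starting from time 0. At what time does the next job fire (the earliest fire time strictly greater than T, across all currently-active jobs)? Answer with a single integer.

Op 1: register job_E */15 -> active={job_E:*/15}
Op 2: register job_B */14 -> active={job_B:*/14, job_E:*/15}
Op 3: register job_E */7 -> active={job_B:*/14, job_E:*/7}
Op 4: register job_E */13 -> active={job_B:*/14, job_E:*/13}
Op 5: unregister job_B -> active={job_E:*/13}
Op 6: unregister job_E -> active={}
Op 7: register job_C */8 -> active={job_C:*/8}
Op 8: register job_C */12 -> active={job_C:*/12}
Op 9: register job_C */4 -> active={job_C:*/4}
  job_C: interval 4, next fire after T=254 is 256
Earliest fire time = 256 (job job_C)

Answer: 256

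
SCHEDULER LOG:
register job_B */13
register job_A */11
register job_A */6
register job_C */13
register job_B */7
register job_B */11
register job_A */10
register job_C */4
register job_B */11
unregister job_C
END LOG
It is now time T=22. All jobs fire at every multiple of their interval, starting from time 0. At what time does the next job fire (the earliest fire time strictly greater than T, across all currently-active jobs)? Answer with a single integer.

Op 1: register job_B */13 -> active={job_B:*/13}
Op 2: register job_A */11 -> active={job_A:*/11, job_B:*/13}
Op 3: register job_A */6 -> active={job_A:*/6, job_B:*/13}
Op 4: register job_C */13 -> active={job_A:*/6, job_B:*/13, job_C:*/13}
Op 5: register job_B */7 -> active={job_A:*/6, job_B:*/7, job_C:*/13}
Op 6: register job_B */11 -> active={job_A:*/6, job_B:*/11, job_C:*/13}
Op 7: register job_A */10 -> active={job_A:*/10, job_B:*/11, job_C:*/13}
Op 8: register job_C */4 -> active={job_A:*/10, job_B:*/11, job_C:*/4}
Op 9: register job_B */11 -> active={job_A:*/10, job_B:*/11, job_C:*/4}
Op 10: unregister job_C -> active={job_A:*/10, job_B:*/11}
  job_A: interval 10, next fire after T=22 is 30
  job_B: interval 11, next fire after T=22 is 33
Earliest fire time = 30 (job job_A)

Answer: 30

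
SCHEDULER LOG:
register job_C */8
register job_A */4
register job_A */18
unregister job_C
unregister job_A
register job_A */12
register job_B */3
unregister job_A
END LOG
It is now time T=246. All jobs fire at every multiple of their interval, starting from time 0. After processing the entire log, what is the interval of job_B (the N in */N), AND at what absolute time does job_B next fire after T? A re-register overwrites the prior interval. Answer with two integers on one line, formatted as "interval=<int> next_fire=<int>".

Answer: interval=3 next_fire=249

Derivation:
Op 1: register job_C */8 -> active={job_C:*/8}
Op 2: register job_A */4 -> active={job_A:*/4, job_C:*/8}
Op 3: register job_A */18 -> active={job_A:*/18, job_C:*/8}
Op 4: unregister job_C -> active={job_A:*/18}
Op 5: unregister job_A -> active={}
Op 6: register job_A */12 -> active={job_A:*/12}
Op 7: register job_B */3 -> active={job_A:*/12, job_B:*/3}
Op 8: unregister job_A -> active={job_B:*/3}
Final interval of job_B = 3
Next fire of job_B after T=246: (246//3+1)*3 = 249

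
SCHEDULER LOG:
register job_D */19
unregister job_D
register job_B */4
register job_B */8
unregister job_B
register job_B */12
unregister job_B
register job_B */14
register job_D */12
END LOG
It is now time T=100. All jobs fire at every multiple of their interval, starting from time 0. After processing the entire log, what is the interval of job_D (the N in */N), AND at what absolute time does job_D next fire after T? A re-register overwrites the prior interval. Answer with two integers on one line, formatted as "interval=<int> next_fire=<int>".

Answer: interval=12 next_fire=108

Derivation:
Op 1: register job_D */19 -> active={job_D:*/19}
Op 2: unregister job_D -> active={}
Op 3: register job_B */4 -> active={job_B:*/4}
Op 4: register job_B */8 -> active={job_B:*/8}
Op 5: unregister job_B -> active={}
Op 6: register job_B */12 -> active={job_B:*/12}
Op 7: unregister job_B -> active={}
Op 8: register job_B */14 -> active={job_B:*/14}
Op 9: register job_D */12 -> active={job_B:*/14, job_D:*/12}
Final interval of job_D = 12
Next fire of job_D after T=100: (100//12+1)*12 = 108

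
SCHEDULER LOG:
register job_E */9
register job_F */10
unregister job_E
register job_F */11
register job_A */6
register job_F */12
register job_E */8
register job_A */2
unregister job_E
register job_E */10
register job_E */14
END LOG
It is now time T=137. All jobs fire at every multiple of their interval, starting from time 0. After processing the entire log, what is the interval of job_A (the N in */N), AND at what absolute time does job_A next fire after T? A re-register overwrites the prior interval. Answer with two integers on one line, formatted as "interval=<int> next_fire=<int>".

Op 1: register job_E */9 -> active={job_E:*/9}
Op 2: register job_F */10 -> active={job_E:*/9, job_F:*/10}
Op 3: unregister job_E -> active={job_F:*/10}
Op 4: register job_F */11 -> active={job_F:*/11}
Op 5: register job_A */6 -> active={job_A:*/6, job_F:*/11}
Op 6: register job_F */12 -> active={job_A:*/6, job_F:*/12}
Op 7: register job_E */8 -> active={job_A:*/6, job_E:*/8, job_F:*/12}
Op 8: register job_A */2 -> active={job_A:*/2, job_E:*/8, job_F:*/12}
Op 9: unregister job_E -> active={job_A:*/2, job_F:*/12}
Op 10: register job_E */10 -> active={job_A:*/2, job_E:*/10, job_F:*/12}
Op 11: register job_E */14 -> active={job_A:*/2, job_E:*/14, job_F:*/12}
Final interval of job_A = 2
Next fire of job_A after T=137: (137//2+1)*2 = 138

Answer: interval=2 next_fire=138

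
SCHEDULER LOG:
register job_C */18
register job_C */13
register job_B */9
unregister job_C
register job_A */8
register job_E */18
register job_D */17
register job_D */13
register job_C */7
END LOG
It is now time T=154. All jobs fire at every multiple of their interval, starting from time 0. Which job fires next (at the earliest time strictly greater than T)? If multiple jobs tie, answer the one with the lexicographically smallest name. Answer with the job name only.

Answer: job_D

Derivation:
Op 1: register job_C */18 -> active={job_C:*/18}
Op 2: register job_C */13 -> active={job_C:*/13}
Op 3: register job_B */9 -> active={job_B:*/9, job_C:*/13}
Op 4: unregister job_C -> active={job_B:*/9}
Op 5: register job_A */8 -> active={job_A:*/8, job_B:*/9}
Op 6: register job_E */18 -> active={job_A:*/8, job_B:*/9, job_E:*/18}
Op 7: register job_D */17 -> active={job_A:*/8, job_B:*/9, job_D:*/17, job_E:*/18}
Op 8: register job_D */13 -> active={job_A:*/8, job_B:*/9, job_D:*/13, job_E:*/18}
Op 9: register job_C */7 -> active={job_A:*/8, job_B:*/9, job_C:*/7, job_D:*/13, job_E:*/18}
  job_A: interval 8, next fire after T=154 is 160
  job_B: interval 9, next fire after T=154 is 162
  job_C: interval 7, next fire after T=154 is 161
  job_D: interval 13, next fire after T=154 is 156
  job_E: interval 18, next fire after T=154 is 162
Earliest = 156, winner (lex tiebreak) = job_D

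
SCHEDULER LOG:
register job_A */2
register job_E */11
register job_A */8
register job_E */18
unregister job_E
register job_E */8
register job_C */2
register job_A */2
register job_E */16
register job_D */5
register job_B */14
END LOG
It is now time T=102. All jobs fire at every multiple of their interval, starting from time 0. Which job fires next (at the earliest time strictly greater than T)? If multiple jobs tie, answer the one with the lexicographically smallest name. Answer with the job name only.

Op 1: register job_A */2 -> active={job_A:*/2}
Op 2: register job_E */11 -> active={job_A:*/2, job_E:*/11}
Op 3: register job_A */8 -> active={job_A:*/8, job_E:*/11}
Op 4: register job_E */18 -> active={job_A:*/8, job_E:*/18}
Op 5: unregister job_E -> active={job_A:*/8}
Op 6: register job_E */8 -> active={job_A:*/8, job_E:*/8}
Op 7: register job_C */2 -> active={job_A:*/8, job_C:*/2, job_E:*/8}
Op 8: register job_A */2 -> active={job_A:*/2, job_C:*/2, job_E:*/8}
Op 9: register job_E */16 -> active={job_A:*/2, job_C:*/2, job_E:*/16}
Op 10: register job_D */5 -> active={job_A:*/2, job_C:*/2, job_D:*/5, job_E:*/16}
Op 11: register job_B */14 -> active={job_A:*/2, job_B:*/14, job_C:*/2, job_D:*/5, job_E:*/16}
  job_A: interval 2, next fire after T=102 is 104
  job_B: interval 14, next fire after T=102 is 112
  job_C: interval 2, next fire after T=102 is 104
  job_D: interval 5, next fire after T=102 is 105
  job_E: interval 16, next fire after T=102 is 112
Earliest = 104, winner (lex tiebreak) = job_A

Answer: job_A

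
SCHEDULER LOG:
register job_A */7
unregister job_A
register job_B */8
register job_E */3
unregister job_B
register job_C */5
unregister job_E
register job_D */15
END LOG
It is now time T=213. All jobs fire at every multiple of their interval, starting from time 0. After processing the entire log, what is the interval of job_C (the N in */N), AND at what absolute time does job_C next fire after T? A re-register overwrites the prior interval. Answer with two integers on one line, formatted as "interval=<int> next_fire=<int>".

Op 1: register job_A */7 -> active={job_A:*/7}
Op 2: unregister job_A -> active={}
Op 3: register job_B */8 -> active={job_B:*/8}
Op 4: register job_E */3 -> active={job_B:*/8, job_E:*/3}
Op 5: unregister job_B -> active={job_E:*/3}
Op 6: register job_C */5 -> active={job_C:*/5, job_E:*/3}
Op 7: unregister job_E -> active={job_C:*/5}
Op 8: register job_D */15 -> active={job_C:*/5, job_D:*/15}
Final interval of job_C = 5
Next fire of job_C after T=213: (213//5+1)*5 = 215

Answer: interval=5 next_fire=215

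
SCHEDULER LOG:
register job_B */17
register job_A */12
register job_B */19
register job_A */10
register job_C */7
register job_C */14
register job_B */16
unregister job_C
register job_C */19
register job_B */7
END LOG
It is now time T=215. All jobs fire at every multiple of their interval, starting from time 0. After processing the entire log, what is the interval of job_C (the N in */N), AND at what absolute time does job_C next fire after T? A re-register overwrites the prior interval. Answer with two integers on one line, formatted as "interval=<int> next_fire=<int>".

Op 1: register job_B */17 -> active={job_B:*/17}
Op 2: register job_A */12 -> active={job_A:*/12, job_B:*/17}
Op 3: register job_B */19 -> active={job_A:*/12, job_B:*/19}
Op 4: register job_A */10 -> active={job_A:*/10, job_B:*/19}
Op 5: register job_C */7 -> active={job_A:*/10, job_B:*/19, job_C:*/7}
Op 6: register job_C */14 -> active={job_A:*/10, job_B:*/19, job_C:*/14}
Op 7: register job_B */16 -> active={job_A:*/10, job_B:*/16, job_C:*/14}
Op 8: unregister job_C -> active={job_A:*/10, job_B:*/16}
Op 9: register job_C */19 -> active={job_A:*/10, job_B:*/16, job_C:*/19}
Op 10: register job_B */7 -> active={job_A:*/10, job_B:*/7, job_C:*/19}
Final interval of job_C = 19
Next fire of job_C after T=215: (215//19+1)*19 = 228

Answer: interval=19 next_fire=228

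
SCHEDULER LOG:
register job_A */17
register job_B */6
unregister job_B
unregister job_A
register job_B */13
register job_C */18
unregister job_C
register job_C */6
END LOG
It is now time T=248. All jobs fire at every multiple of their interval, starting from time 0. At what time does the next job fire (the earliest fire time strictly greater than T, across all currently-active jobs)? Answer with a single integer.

Op 1: register job_A */17 -> active={job_A:*/17}
Op 2: register job_B */6 -> active={job_A:*/17, job_B:*/6}
Op 3: unregister job_B -> active={job_A:*/17}
Op 4: unregister job_A -> active={}
Op 5: register job_B */13 -> active={job_B:*/13}
Op 6: register job_C */18 -> active={job_B:*/13, job_C:*/18}
Op 7: unregister job_C -> active={job_B:*/13}
Op 8: register job_C */6 -> active={job_B:*/13, job_C:*/6}
  job_B: interval 13, next fire after T=248 is 260
  job_C: interval 6, next fire after T=248 is 252
Earliest fire time = 252 (job job_C)

Answer: 252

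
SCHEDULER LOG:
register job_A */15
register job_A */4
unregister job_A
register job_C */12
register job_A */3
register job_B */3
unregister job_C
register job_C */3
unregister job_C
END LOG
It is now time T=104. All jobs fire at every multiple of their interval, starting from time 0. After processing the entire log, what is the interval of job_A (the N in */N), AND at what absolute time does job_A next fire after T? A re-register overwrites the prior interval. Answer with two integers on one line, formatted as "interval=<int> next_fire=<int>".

Answer: interval=3 next_fire=105

Derivation:
Op 1: register job_A */15 -> active={job_A:*/15}
Op 2: register job_A */4 -> active={job_A:*/4}
Op 3: unregister job_A -> active={}
Op 4: register job_C */12 -> active={job_C:*/12}
Op 5: register job_A */3 -> active={job_A:*/3, job_C:*/12}
Op 6: register job_B */3 -> active={job_A:*/3, job_B:*/3, job_C:*/12}
Op 7: unregister job_C -> active={job_A:*/3, job_B:*/3}
Op 8: register job_C */3 -> active={job_A:*/3, job_B:*/3, job_C:*/3}
Op 9: unregister job_C -> active={job_A:*/3, job_B:*/3}
Final interval of job_A = 3
Next fire of job_A after T=104: (104//3+1)*3 = 105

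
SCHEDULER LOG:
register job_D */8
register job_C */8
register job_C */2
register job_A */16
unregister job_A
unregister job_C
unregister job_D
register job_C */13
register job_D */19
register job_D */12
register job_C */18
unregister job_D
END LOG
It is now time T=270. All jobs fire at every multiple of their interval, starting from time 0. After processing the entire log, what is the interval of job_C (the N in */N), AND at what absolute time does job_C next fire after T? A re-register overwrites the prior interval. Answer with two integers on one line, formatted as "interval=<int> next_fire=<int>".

Answer: interval=18 next_fire=288

Derivation:
Op 1: register job_D */8 -> active={job_D:*/8}
Op 2: register job_C */8 -> active={job_C:*/8, job_D:*/8}
Op 3: register job_C */2 -> active={job_C:*/2, job_D:*/8}
Op 4: register job_A */16 -> active={job_A:*/16, job_C:*/2, job_D:*/8}
Op 5: unregister job_A -> active={job_C:*/2, job_D:*/8}
Op 6: unregister job_C -> active={job_D:*/8}
Op 7: unregister job_D -> active={}
Op 8: register job_C */13 -> active={job_C:*/13}
Op 9: register job_D */19 -> active={job_C:*/13, job_D:*/19}
Op 10: register job_D */12 -> active={job_C:*/13, job_D:*/12}
Op 11: register job_C */18 -> active={job_C:*/18, job_D:*/12}
Op 12: unregister job_D -> active={job_C:*/18}
Final interval of job_C = 18
Next fire of job_C after T=270: (270//18+1)*18 = 288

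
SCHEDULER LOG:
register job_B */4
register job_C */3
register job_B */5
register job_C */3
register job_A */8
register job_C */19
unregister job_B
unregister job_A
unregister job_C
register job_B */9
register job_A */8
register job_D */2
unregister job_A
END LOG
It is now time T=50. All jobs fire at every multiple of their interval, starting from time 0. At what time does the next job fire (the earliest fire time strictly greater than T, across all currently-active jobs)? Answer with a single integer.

Answer: 52

Derivation:
Op 1: register job_B */4 -> active={job_B:*/4}
Op 2: register job_C */3 -> active={job_B:*/4, job_C:*/3}
Op 3: register job_B */5 -> active={job_B:*/5, job_C:*/3}
Op 4: register job_C */3 -> active={job_B:*/5, job_C:*/3}
Op 5: register job_A */8 -> active={job_A:*/8, job_B:*/5, job_C:*/3}
Op 6: register job_C */19 -> active={job_A:*/8, job_B:*/5, job_C:*/19}
Op 7: unregister job_B -> active={job_A:*/8, job_C:*/19}
Op 8: unregister job_A -> active={job_C:*/19}
Op 9: unregister job_C -> active={}
Op 10: register job_B */9 -> active={job_B:*/9}
Op 11: register job_A */8 -> active={job_A:*/8, job_B:*/9}
Op 12: register job_D */2 -> active={job_A:*/8, job_B:*/9, job_D:*/2}
Op 13: unregister job_A -> active={job_B:*/9, job_D:*/2}
  job_B: interval 9, next fire after T=50 is 54
  job_D: interval 2, next fire after T=50 is 52
Earliest fire time = 52 (job job_D)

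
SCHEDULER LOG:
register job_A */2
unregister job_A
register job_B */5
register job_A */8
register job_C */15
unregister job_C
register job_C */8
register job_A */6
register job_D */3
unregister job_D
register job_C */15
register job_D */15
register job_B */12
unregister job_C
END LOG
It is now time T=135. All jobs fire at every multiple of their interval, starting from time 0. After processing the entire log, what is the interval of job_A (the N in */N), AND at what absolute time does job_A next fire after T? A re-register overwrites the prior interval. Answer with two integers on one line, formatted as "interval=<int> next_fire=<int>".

Answer: interval=6 next_fire=138

Derivation:
Op 1: register job_A */2 -> active={job_A:*/2}
Op 2: unregister job_A -> active={}
Op 3: register job_B */5 -> active={job_B:*/5}
Op 4: register job_A */8 -> active={job_A:*/8, job_B:*/5}
Op 5: register job_C */15 -> active={job_A:*/8, job_B:*/5, job_C:*/15}
Op 6: unregister job_C -> active={job_A:*/8, job_B:*/5}
Op 7: register job_C */8 -> active={job_A:*/8, job_B:*/5, job_C:*/8}
Op 8: register job_A */6 -> active={job_A:*/6, job_B:*/5, job_C:*/8}
Op 9: register job_D */3 -> active={job_A:*/6, job_B:*/5, job_C:*/8, job_D:*/3}
Op 10: unregister job_D -> active={job_A:*/6, job_B:*/5, job_C:*/8}
Op 11: register job_C */15 -> active={job_A:*/6, job_B:*/5, job_C:*/15}
Op 12: register job_D */15 -> active={job_A:*/6, job_B:*/5, job_C:*/15, job_D:*/15}
Op 13: register job_B */12 -> active={job_A:*/6, job_B:*/12, job_C:*/15, job_D:*/15}
Op 14: unregister job_C -> active={job_A:*/6, job_B:*/12, job_D:*/15}
Final interval of job_A = 6
Next fire of job_A after T=135: (135//6+1)*6 = 138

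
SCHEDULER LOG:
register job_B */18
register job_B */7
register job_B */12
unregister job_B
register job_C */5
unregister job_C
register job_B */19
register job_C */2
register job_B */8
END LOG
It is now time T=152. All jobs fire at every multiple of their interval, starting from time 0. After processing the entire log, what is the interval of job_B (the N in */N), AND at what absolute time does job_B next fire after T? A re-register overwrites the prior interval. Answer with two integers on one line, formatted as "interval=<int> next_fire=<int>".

Op 1: register job_B */18 -> active={job_B:*/18}
Op 2: register job_B */7 -> active={job_B:*/7}
Op 3: register job_B */12 -> active={job_B:*/12}
Op 4: unregister job_B -> active={}
Op 5: register job_C */5 -> active={job_C:*/5}
Op 6: unregister job_C -> active={}
Op 7: register job_B */19 -> active={job_B:*/19}
Op 8: register job_C */2 -> active={job_B:*/19, job_C:*/2}
Op 9: register job_B */8 -> active={job_B:*/8, job_C:*/2}
Final interval of job_B = 8
Next fire of job_B after T=152: (152//8+1)*8 = 160

Answer: interval=8 next_fire=160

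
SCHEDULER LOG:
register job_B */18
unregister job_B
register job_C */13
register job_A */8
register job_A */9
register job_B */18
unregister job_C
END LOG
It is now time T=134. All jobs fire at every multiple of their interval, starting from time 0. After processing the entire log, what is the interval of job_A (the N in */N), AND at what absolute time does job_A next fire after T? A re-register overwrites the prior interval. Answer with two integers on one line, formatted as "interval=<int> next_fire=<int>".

Answer: interval=9 next_fire=135

Derivation:
Op 1: register job_B */18 -> active={job_B:*/18}
Op 2: unregister job_B -> active={}
Op 3: register job_C */13 -> active={job_C:*/13}
Op 4: register job_A */8 -> active={job_A:*/8, job_C:*/13}
Op 5: register job_A */9 -> active={job_A:*/9, job_C:*/13}
Op 6: register job_B */18 -> active={job_A:*/9, job_B:*/18, job_C:*/13}
Op 7: unregister job_C -> active={job_A:*/9, job_B:*/18}
Final interval of job_A = 9
Next fire of job_A after T=134: (134//9+1)*9 = 135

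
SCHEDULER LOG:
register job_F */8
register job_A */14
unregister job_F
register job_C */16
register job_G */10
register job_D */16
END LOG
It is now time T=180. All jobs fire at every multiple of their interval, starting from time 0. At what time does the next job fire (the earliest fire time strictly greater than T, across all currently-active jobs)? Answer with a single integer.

Op 1: register job_F */8 -> active={job_F:*/8}
Op 2: register job_A */14 -> active={job_A:*/14, job_F:*/8}
Op 3: unregister job_F -> active={job_A:*/14}
Op 4: register job_C */16 -> active={job_A:*/14, job_C:*/16}
Op 5: register job_G */10 -> active={job_A:*/14, job_C:*/16, job_G:*/10}
Op 6: register job_D */16 -> active={job_A:*/14, job_C:*/16, job_D:*/16, job_G:*/10}
  job_A: interval 14, next fire after T=180 is 182
  job_C: interval 16, next fire after T=180 is 192
  job_D: interval 16, next fire after T=180 is 192
  job_G: interval 10, next fire after T=180 is 190
Earliest fire time = 182 (job job_A)

Answer: 182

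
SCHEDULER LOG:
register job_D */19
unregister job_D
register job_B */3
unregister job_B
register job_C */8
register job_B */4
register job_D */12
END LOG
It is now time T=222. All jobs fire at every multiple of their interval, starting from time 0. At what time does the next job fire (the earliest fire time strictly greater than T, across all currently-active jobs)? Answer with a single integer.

Op 1: register job_D */19 -> active={job_D:*/19}
Op 2: unregister job_D -> active={}
Op 3: register job_B */3 -> active={job_B:*/3}
Op 4: unregister job_B -> active={}
Op 5: register job_C */8 -> active={job_C:*/8}
Op 6: register job_B */4 -> active={job_B:*/4, job_C:*/8}
Op 7: register job_D */12 -> active={job_B:*/4, job_C:*/8, job_D:*/12}
  job_B: interval 4, next fire after T=222 is 224
  job_C: interval 8, next fire after T=222 is 224
  job_D: interval 12, next fire after T=222 is 228
Earliest fire time = 224 (job job_B)

Answer: 224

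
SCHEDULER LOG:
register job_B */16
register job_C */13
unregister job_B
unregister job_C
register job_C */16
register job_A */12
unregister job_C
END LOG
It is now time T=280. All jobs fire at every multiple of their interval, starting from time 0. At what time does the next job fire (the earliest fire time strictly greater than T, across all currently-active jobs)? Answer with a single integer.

Answer: 288

Derivation:
Op 1: register job_B */16 -> active={job_B:*/16}
Op 2: register job_C */13 -> active={job_B:*/16, job_C:*/13}
Op 3: unregister job_B -> active={job_C:*/13}
Op 4: unregister job_C -> active={}
Op 5: register job_C */16 -> active={job_C:*/16}
Op 6: register job_A */12 -> active={job_A:*/12, job_C:*/16}
Op 7: unregister job_C -> active={job_A:*/12}
  job_A: interval 12, next fire after T=280 is 288
Earliest fire time = 288 (job job_A)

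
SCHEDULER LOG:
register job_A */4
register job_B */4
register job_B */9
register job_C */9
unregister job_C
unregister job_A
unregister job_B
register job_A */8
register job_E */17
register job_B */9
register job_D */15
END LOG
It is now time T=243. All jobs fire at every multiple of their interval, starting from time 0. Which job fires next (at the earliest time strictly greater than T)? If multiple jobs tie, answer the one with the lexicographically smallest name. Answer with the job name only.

Answer: job_A

Derivation:
Op 1: register job_A */4 -> active={job_A:*/4}
Op 2: register job_B */4 -> active={job_A:*/4, job_B:*/4}
Op 3: register job_B */9 -> active={job_A:*/4, job_B:*/9}
Op 4: register job_C */9 -> active={job_A:*/4, job_B:*/9, job_C:*/9}
Op 5: unregister job_C -> active={job_A:*/4, job_B:*/9}
Op 6: unregister job_A -> active={job_B:*/9}
Op 7: unregister job_B -> active={}
Op 8: register job_A */8 -> active={job_A:*/8}
Op 9: register job_E */17 -> active={job_A:*/8, job_E:*/17}
Op 10: register job_B */9 -> active={job_A:*/8, job_B:*/9, job_E:*/17}
Op 11: register job_D */15 -> active={job_A:*/8, job_B:*/9, job_D:*/15, job_E:*/17}
  job_A: interval 8, next fire after T=243 is 248
  job_B: interval 9, next fire after T=243 is 252
  job_D: interval 15, next fire after T=243 is 255
  job_E: interval 17, next fire after T=243 is 255
Earliest = 248, winner (lex tiebreak) = job_A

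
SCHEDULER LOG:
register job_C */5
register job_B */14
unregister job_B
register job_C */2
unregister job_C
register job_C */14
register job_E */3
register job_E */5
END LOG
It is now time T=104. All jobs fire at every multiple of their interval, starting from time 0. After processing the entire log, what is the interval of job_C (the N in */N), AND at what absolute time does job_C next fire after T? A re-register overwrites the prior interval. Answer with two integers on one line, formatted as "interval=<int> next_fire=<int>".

Op 1: register job_C */5 -> active={job_C:*/5}
Op 2: register job_B */14 -> active={job_B:*/14, job_C:*/5}
Op 3: unregister job_B -> active={job_C:*/5}
Op 4: register job_C */2 -> active={job_C:*/2}
Op 5: unregister job_C -> active={}
Op 6: register job_C */14 -> active={job_C:*/14}
Op 7: register job_E */3 -> active={job_C:*/14, job_E:*/3}
Op 8: register job_E */5 -> active={job_C:*/14, job_E:*/5}
Final interval of job_C = 14
Next fire of job_C after T=104: (104//14+1)*14 = 112

Answer: interval=14 next_fire=112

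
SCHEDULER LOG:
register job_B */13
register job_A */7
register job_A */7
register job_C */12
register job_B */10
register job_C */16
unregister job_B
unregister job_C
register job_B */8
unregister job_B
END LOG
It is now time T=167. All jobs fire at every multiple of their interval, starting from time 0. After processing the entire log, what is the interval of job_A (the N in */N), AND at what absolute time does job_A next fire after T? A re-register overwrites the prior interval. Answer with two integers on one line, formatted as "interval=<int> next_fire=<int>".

Op 1: register job_B */13 -> active={job_B:*/13}
Op 2: register job_A */7 -> active={job_A:*/7, job_B:*/13}
Op 3: register job_A */7 -> active={job_A:*/7, job_B:*/13}
Op 4: register job_C */12 -> active={job_A:*/7, job_B:*/13, job_C:*/12}
Op 5: register job_B */10 -> active={job_A:*/7, job_B:*/10, job_C:*/12}
Op 6: register job_C */16 -> active={job_A:*/7, job_B:*/10, job_C:*/16}
Op 7: unregister job_B -> active={job_A:*/7, job_C:*/16}
Op 8: unregister job_C -> active={job_A:*/7}
Op 9: register job_B */8 -> active={job_A:*/7, job_B:*/8}
Op 10: unregister job_B -> active={job_A:*/7}
Final interval of job_A = 7
Next fire of job_A after T=167: (167//7+1)*7 = 168

Answer: interval=7 next_fire=168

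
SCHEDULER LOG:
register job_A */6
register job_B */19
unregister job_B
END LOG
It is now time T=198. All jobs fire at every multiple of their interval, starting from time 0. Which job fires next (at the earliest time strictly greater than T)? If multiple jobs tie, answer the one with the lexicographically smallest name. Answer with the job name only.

Op 1: register job_A */6 -> active={job_A:*/6}
Op 2: register job_B */19 -> active={job_A:*/6, job_B:*/19}
Op 3: unregister job_B -> active={job_A:*/6}
  job_A: interval 6, next fire after T=198 is 204
Earliest = 204, winner (lex tiebreak) = job_A

Answer: job_A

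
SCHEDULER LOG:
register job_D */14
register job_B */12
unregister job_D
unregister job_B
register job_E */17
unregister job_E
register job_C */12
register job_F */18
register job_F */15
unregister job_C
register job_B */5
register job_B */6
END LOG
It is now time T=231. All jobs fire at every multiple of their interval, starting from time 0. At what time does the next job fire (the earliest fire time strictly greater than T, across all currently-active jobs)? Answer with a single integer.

Op 1: register job_D */14 -> active={job_D:*/14}
Op 2: register job_B */12 -> active={job_B:*/12, job_D:*/14}
Op 3: unregister job_D -> active={job_B:*/12}
Op 4: unregister job_B -> active={}
Op 5: register job_E */17 -> active={job_E:*/17}
Op 6: unregister job_E -> active={}
Op 7: register job_C */12 -> active={job_C:*/12}
Op 8: register job_F */18 -> active={job_C:*/12, job_F:*/18}
Op 9: register job_F */15 -> active={job_C:*/12, job_F:*/15}
Op 10: unregister job_C -> active={job_F:*/15}
Op 11: register job_B */5 -> active={job_B:*/5, job_F:*/15}
Op 12: register job_B */6 -> active={job_B:*/6, job_F:*/15}
  job_B: interval 6, next fire after T=231 is 234
  job_F: interval 15, next fire after T=231 is 240
Earliest fire time = 234 (job job_B)

Answer: 234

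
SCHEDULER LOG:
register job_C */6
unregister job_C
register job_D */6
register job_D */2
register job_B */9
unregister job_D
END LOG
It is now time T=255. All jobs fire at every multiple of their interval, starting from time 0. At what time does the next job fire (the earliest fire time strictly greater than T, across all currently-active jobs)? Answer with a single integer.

Op 1: register job_C */6 -> active={job_C:*/6}
Op 2: unregister job_C -> active={}
Op 3: register job_D */6 -> active={job_D:*/6}
Op 4: register job_D */2 -> active={job_D:*/2}
Op 5: register job_B */9 -> active={job_B:*/9, job_D:*/2}
Op 6: unregister job_D -> active={job_B:*/9}
  job_B: interval 9, next fire after T=255 is 261
Earliest fire time = 261 (job job_B)

Answer: 261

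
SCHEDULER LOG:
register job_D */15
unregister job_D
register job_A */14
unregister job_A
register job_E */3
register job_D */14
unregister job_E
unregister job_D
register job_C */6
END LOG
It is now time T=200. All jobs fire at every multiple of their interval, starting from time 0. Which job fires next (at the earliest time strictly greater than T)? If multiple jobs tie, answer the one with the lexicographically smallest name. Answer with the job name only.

Op 1: register job_D */15 -> active={job_D:*/15}
Op 2: unregister job_D -> active={}
Op 3: register job_A */14 -> active={job_A:*/14}
Op 4: unregister job_A -> active={}
Op 5: register job_E */3 -> active={job_E:*/3}
Op 6: register job_D */14 -> active={job_D:*/14, job_E:*/3}
Op 7: unregister job_E -> active={job_D:*/14}
Op 8: unregister job_D -> active={}
Op 9: register job_C */6 -> active={job_C:*/6}
  job_C: interval 6, next fire after T=200 is 204
Earliest = 204, winner (lex tiebreak) = job_C

Answer: job_C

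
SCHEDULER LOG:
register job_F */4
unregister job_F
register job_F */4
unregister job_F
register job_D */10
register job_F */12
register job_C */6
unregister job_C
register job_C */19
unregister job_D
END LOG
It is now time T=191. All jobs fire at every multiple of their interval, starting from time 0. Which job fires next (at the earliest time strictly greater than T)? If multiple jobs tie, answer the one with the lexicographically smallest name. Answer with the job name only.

Answer: job_F

Derivation:
Op 1: register job_F */4 -> active={job_F:*/4}
Op 2: unregister job_F -> active={}
Op 3: register job_F */4 -> active={job_F:*/4}
Op 4: unregister job_F -> active={}
Op 5: register job_D */10 -> active={job_D:*/10}
Op 6: register job_F */12 -> active={job_D:*/10, job_F:*/12}
Op 7: register job_C */6 -> active={job_C:*/6, job_D:*/10, job_F:*/12}
Op 8: unregister job_C -> active={job_D:*/10, job_F:*/12}
Op 9: register job_C */19 -> active={job_C:*/19, job_D:*/10, job_F:*/12}
Op 10: unregister job_D -> active={job_C:*/19, job_F:*/12}
  job_C: interval 19, next fire after T=191 is 209
  job_F: interval 12, next fire after T=191 is 192
Earliest = 192, winner (lex tiebreak) = job_F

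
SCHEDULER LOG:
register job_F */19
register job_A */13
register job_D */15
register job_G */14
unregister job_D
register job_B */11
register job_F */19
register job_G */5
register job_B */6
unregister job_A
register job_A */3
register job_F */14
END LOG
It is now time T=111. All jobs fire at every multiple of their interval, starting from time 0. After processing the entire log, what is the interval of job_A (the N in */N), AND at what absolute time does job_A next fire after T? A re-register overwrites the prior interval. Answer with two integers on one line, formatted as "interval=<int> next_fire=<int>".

Answer: interval=3 next_fire=114

Derivation:
Op 1: register job_F */19 -> active={job_F:*/19}
Op 2: register job_A */13 -> active={job_A:*/13, job_F:*/19}
Op 3: register job_D */15 -> active={job_A:*/13, job_D:*/15, job_F:*/19}
Op 4: register job_G */14 -> active={job_A:*/13, job_D:*/15, job_F:*/19, job_G:*/14}
Op 5: unregister job_D -> active={job_A:*/13, job_F:*/19, job_G:*/14}
Op 6: register job_B */11 -> active={job_A:*/13, job_B:*/11, job_F:*/19, job_G:*/14}
Op 7: register job_F */19 -> active={job_A:*/13, job_B:*/11, job_F:*/19, job_G:*/14}
Op 8: register job_G */5 -> active={job_A:*/13, job_B:*/11, job_F:*/19, job_G:*/5}
Op 9: register job_B */6 -> active={job_A:*/13, job_B:*/6, job_F:*/19, job_G:*/5}
Op 10: unregister job_A -> active={job_B:*/6, job_F:*/19, job_G:*/5}
Op 11: register job_A */3 -> active={job_A:*/3, job_B:*/6, job_F:*/19, job_G:*/5}
Op 12: register job_F */14 -> active={job_A:*/3, job_B:*/6, job_F:*/14, job_G:*/5}
Final interval of job_A = 3
Next fire of job_A after T=111: (111//3+1)*3 = 114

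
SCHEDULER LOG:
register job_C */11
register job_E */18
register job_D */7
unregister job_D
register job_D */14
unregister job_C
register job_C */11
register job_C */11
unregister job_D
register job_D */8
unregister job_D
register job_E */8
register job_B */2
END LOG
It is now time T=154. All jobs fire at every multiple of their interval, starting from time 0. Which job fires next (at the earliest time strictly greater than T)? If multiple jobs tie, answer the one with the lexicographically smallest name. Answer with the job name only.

Op 1: register job_C */11 -> active={job_C:*/11}
Op 2: register job_E */18 -> active={job_C:*/11, job_E:*/18}
Op 3: register job_D */7 -> active={job_C:*/11, job_D:*/7, job_E:*/18}
Op 4: unregister job_D -> active={job_C:*/11, job_E:*/18}
Op 5: register job_D */14 -> active={job_C:*/11, job_D:*/14, job_E:*/18}
Op 6: unregister job_C -> active={job_D:*/14, job_E:*/18}
Op 7: register job_C */11 -> active={job_C:*/11, job_D:*/14, job_E:*/18}
Op 8: register job_C */11 -> active={job_C:*/11, job_D:*/14, job_E:*/18}
Op 9: unregister job_D -> active={job_C:*/11, job_E:*/18}
Op 10: register job_D */8 -> active={job_C:*/11, job_D:*/8, job_E:*/18}
Op 11: unregister job_D -> active={job_C:*/11, job_E:*/18}
Op 12: register job_E */8 -> active={job_C:*/11, job_E:*/8}
Op 13: register job_B */2 -> active={job_B:*/2, job_C:*/11, job_E:*/8}
  job_B: interval 2, next fire after T=154 is 156
  job_C: interval 11, next fire after T=154 is 165
  job_E: interval 8, next fire after T=154 is 160
Earliest = 156, winner (lex tiebreak) = job_B

Answer: job_B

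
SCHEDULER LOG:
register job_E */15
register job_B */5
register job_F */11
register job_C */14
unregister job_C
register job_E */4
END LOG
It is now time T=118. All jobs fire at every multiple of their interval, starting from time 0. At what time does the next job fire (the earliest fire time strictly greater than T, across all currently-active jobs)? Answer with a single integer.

Op 1: register job_E */15 -> active={job_E:*/15}
Op 2: register job_B */5 -> active={job_B:*/5, job_E:*/15}
Op 3: register job_F */11 -> active={job_B:*/5, job_E:*/15, job_F:*/11}
Op 4: register job_C */14 -> active={job_B:*/5, job_C:*/14, job_E:*/15, job_F:*/11}
Op 5: unregister job_C -> active={job_B:*/5, job_E:*/15, job_F:*/11}
Op 6: register job_E */4 -> active={job_B:*/5, job_E:*/4, job_F:*/11}
  job_B: interval 5, next fire after T=118 is 120
  job_E: interval 4, next fire after T=118 is 120
  job_F: interval 11, next fire after T=118 is 121
Earliest fire time = 120 (job job_B)

Answer: 120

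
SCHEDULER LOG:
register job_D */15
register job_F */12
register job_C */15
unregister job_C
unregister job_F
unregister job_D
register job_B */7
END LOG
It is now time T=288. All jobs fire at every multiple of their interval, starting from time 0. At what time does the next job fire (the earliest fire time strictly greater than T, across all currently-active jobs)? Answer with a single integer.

Op 1: register job_D */15 -> active={job_D:*/15}
Op 2: register job_F */12 -> active={job_D:*/15, job_F:*/12}
Op 3: register job_C */15 -> active={job_C:*/15, job_D:*/15, job_F:*/12}
Op 4: unregister job_C -> active={job_D:*/15, job_F:*/12}
Op 5: unregister job_F -> active={job_D:*/15}
Op 6: unregister job_D -> active={}
Op 7: register job_B */7 -> active={job_B:*/7}
  job_B: interval 7, next fire after T=288 is 294
Earliest fire time = 294 (job job_B)

Answer: 294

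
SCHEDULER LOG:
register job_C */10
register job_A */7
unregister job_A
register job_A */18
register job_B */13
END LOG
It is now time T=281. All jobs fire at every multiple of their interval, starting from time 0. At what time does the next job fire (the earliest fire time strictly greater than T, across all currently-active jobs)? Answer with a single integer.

Op 1: register job_C */10 -> active={job_C:*/10}
Op 2: register job_A */7 -> active={job_A:*/7, job_C:*/10}
Op 3: unregister job_A -> active={job_C:*/10}
Op 4: register job_A */18 -> active={job_A:*/18, job_C:*/10}
Op 5: register job_B */13 -> active={job_A:*/18, job_B:*/13, job_C:*/10}
  job_A: interval 18, next fire after T=281 is 288
  job_B: interval 13, next fire after T=281 is 286
  job_C: interval 10, next fire after T=281 is 290
Earliest fire time = 286 (job job_B)

Answer: 286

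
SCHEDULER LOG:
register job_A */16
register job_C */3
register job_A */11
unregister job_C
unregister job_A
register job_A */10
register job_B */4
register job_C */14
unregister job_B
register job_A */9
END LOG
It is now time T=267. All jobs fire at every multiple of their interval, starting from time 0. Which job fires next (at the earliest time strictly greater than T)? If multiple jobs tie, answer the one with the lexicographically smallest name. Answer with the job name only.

Answer: job_A

Derivation:
Op 1: register job_A */16 -> active={job_A:*/16}
Op 2: register job_C */3 -> active={job_A:*/16, job_C:*/3}
Op 3: register job_A */11 -> active={job_A:*/11, job_C:*/3}
Op 4: unregister job_C -> active={job_A:*/11}
Op 5: unregister job_A -> active={}
Op 6: register job_A */10 -> active={job_A:*/10}
Op 7: register job_B */4 -> active={job_A:*/10, job_B:*/4}
Op 8: register job_C */14 -> active={job_A:*/10, job_B:*/4, job_C:*/14}
Op 9: unregister job_B -> active={job_A:*/10, job_C:*/14}
Op 10: register job_A */9 -> active={job_A:*/9, job_C:*/14}
  job_A: interval 9, next fire after T=267 is 270
  job_C: interval 14, next fire after T=267 is 280
Earliest = 270, winner (lex tiebreak) = job_A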